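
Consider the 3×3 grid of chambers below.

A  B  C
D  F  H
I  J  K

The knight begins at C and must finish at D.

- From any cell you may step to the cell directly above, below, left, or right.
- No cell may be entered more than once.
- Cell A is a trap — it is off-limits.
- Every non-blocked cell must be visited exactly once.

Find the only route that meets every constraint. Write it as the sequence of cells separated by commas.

C, B, F, H, K, J, I, D

Need to visit all 8 open cells exactly once, starting at C and ending at D.
Route from C: left 1 to B, down 1 to F, right 1 to H, down 1 to K, left 2 to I, up 1 to D — 7 moves in all.
Check: all 8 open cells covered.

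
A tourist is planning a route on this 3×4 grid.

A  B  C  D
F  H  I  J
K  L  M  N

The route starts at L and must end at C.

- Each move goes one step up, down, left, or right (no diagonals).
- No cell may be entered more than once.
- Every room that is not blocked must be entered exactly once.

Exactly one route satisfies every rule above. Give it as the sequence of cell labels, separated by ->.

Need to visit all 12 open cells exactly once, starting at L and ending at C.
Cell N has only two open neighbours (J and M), so the path must pass straight through it: one of those is the cell it's entered from and the other is where it exits.
Route from L: left to K, 2× up (reaching A), right to B, down to H, right to I, down to M, right to N, 2× up (reaching D), left to C — 11 moves in all.
Check: all 12 open cells covered.

L -> K -> F -> A -> B -> H -> I -> M -> N -> J -> D -> C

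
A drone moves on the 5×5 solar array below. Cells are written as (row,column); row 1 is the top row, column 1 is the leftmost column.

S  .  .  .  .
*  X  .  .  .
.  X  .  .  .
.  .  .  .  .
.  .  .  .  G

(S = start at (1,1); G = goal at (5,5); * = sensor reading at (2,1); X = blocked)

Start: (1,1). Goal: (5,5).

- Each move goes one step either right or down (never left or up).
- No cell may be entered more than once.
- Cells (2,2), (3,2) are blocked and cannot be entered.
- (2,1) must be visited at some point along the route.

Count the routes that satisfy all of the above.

A right/down-only route from (1,1) to (5,5) makes exactly 4 down-moves and 4 right-moves in some order.
With no other constraints that would be C(8,4) = 70 routes.
Split at (2,1) and multiply the segment counts (each segment already excludes blocked cells): (1,1)→(2,1): 1; (2,1)→(5,5): 5; product = 5.
That gives 5 routes.

5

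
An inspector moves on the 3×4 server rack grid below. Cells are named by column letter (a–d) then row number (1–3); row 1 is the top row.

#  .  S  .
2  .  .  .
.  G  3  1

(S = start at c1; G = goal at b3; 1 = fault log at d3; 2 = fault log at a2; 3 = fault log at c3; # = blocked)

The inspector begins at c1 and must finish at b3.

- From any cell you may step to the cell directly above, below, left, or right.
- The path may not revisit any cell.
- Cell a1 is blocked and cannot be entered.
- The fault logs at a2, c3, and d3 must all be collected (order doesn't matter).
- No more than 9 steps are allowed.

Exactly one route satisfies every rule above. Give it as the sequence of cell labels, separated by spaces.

c1 d1 d2 d3 c3 c2 b2 a2 a3 b3

The 9-move cap with required stops at a2, c3, d3 leaves no slack for detours.
Route from c1: right 1 to d1, down 2 to d3, left 1 to c3, up 1 to c2, left 2 to a2, down 1 to a3, right 1 to b3 — 9 moves in all.
Check: all required cells visited; 9 ≤ 9 moves.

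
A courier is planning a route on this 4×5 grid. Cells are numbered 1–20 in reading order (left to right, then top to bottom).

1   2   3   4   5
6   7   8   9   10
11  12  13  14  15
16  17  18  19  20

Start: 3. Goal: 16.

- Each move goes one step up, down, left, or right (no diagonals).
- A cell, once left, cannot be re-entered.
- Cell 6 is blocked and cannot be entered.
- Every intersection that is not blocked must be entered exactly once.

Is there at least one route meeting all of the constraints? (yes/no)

no

Cell 1 has only one open neighbour but is neither the start nor the goal, so a Hamiltonian route would have to both enter and leave it through the same neighbour — impossible without revisiting.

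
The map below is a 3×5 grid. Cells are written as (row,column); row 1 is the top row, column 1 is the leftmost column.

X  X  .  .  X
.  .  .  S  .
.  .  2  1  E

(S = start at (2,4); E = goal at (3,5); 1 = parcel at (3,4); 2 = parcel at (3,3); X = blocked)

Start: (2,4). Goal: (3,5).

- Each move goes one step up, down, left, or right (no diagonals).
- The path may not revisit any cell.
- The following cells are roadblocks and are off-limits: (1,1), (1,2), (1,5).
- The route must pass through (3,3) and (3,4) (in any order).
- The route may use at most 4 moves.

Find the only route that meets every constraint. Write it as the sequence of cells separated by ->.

The 4-move cap with required stops at (3,3), (3,4) leaves no slack for detours.
Route from (2,4): left to (2,3), down to (3,3), 2× right (reaching (3,5)) — 4 moves in all.
Check: all required cells visited; 4 ≤ 4 moves.

(2,4) -> (2,3) -> (3,3) -> (3,4) -> (3,5)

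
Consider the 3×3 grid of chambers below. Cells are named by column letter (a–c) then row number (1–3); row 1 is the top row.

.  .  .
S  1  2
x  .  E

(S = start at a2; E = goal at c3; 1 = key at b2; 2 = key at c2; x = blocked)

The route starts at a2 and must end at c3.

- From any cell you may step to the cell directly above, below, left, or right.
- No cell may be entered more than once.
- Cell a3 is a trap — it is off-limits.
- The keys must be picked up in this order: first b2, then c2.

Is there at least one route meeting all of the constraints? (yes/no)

One route that works: a2 → b2 → c2 → c3.

yes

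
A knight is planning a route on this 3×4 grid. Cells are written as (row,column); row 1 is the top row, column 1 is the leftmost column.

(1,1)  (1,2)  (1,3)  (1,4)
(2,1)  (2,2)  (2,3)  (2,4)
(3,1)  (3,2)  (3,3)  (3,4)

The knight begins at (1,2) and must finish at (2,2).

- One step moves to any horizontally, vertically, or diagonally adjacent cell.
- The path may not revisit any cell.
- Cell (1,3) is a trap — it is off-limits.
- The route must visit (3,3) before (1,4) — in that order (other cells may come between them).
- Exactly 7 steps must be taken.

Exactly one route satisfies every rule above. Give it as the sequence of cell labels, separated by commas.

The waypoints must appear in the order (3,3), (1,4), with no cell reused.
Route from (1,2): down-left 1 to (2,1), down-right 1 to (3,2), right 1 to (3,3), up-right 1 to (2,4), up 1 to (1,4), down-left 1 to (2,3), left 1 to (2,2) — 7 moves in all.
Check: order respected ((3,3) at step 3, (1,4) at step 5); 7 moves as required.

(1,2), (2,1), (3,2), (3,3), (2,4), (1,4), (2,3), (2,2)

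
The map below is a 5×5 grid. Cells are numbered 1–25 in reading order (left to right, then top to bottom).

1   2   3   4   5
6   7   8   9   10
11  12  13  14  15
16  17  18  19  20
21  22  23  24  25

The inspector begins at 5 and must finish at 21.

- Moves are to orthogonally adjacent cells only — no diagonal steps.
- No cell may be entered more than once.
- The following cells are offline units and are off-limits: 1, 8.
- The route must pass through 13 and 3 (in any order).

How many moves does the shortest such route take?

Any route passes through 13 and 3 in some order between 5 and 21. Summing Manhattan distances along each leg and taking the cheapest ordering (5 → 3 → 13 → 21) gives a lower bound of 2 + 2 + 4 = 8 moves.
That bound ignores the blocked cells. Measuring each leg by the fewest moves that actually steer around them (5→3: 2; 3→13: 4; 13→21: 4) raises the lower bound to 10.
A route of 10 moves exists: 5 → 4 → 3 → 2 → 7 → 12 → 13 → 18 → 23 → 22 → 21.
Since 10 matches that lower bound, it is optimal.

10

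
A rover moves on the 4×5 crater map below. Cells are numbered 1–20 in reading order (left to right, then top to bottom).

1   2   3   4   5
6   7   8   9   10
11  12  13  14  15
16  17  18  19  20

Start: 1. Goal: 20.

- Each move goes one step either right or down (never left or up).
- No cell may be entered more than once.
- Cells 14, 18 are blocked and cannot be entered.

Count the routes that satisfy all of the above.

5

A right/down-only route from 1 to 20 makes exactly 3 down-moves and 4 right-moves in some order.
With no other constraints that would be C(7,3) = 35 routes.
Subtract routes through each blocked cell (inclusion–exclusion for overlaps): − through 14: 20 − through 18: 10 → 5.
That gives 5 routes.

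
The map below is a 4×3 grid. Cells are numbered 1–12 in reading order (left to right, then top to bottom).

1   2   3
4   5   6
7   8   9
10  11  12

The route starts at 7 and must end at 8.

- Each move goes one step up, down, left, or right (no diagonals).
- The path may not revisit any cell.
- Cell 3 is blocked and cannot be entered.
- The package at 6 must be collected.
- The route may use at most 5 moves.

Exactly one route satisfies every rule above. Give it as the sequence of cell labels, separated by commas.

7, 4, 5, 6, 9, 8

The budget equals the shortest possible length, so every move has to be on a shortest route through the required cells.
Route from 7: up to 4, 2× right (reaching 6), down to 9, left to 8 — 5 moves in all.
Check: all required cells visited; 5 ≤ 5 moves.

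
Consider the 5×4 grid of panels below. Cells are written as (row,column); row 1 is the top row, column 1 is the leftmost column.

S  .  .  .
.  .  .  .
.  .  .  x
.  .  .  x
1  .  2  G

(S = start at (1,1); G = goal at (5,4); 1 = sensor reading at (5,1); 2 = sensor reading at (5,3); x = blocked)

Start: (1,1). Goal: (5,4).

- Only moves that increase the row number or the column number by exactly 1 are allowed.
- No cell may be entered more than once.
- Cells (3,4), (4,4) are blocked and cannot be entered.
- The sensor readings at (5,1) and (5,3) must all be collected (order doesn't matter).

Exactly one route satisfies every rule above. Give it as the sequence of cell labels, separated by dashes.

Moves only go right or down, so the column and row indices never decrease.
Route from (1,1): 4× down (reaching (5,1)), 3× right (reaching (5,4)) — 7 moves in all.
Check: all required cells visited.

(1,1) - (2,1) - (3,1) - (4,1) - (5,1) - (5,2) - (5,3) - (5,4)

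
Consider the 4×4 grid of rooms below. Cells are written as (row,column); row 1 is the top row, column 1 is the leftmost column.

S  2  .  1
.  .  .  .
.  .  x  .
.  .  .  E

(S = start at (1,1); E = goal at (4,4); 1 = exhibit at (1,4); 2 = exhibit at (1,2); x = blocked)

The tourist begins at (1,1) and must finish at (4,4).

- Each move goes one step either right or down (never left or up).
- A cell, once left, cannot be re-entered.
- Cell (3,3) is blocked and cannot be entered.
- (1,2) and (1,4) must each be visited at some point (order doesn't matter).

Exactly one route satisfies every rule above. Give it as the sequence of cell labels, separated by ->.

(1,1) -> (1,2) -> (1,3) -> (1,4) -> (2,4) -> (3,4) -> (4,4)

Moves only go right or down, so the column and row indices never decrease.
Route from (1,1): right 3 to (1,4), down 3 to (4,4) — 6 moves in all.
Check: all required cells visited.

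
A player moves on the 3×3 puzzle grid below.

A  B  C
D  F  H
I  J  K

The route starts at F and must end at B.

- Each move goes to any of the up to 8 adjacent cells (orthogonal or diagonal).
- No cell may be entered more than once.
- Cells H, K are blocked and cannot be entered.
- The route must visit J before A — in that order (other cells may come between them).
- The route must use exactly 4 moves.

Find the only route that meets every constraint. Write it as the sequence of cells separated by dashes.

F - J - D - A - B

The waypoints must appear in the order J, A, with no cell reused.
Route from F: down to J, up-left to D, up to A, right to B — 4 moves in all.
Check: order respected (J at step 1, A at step 3); 4 moves as required.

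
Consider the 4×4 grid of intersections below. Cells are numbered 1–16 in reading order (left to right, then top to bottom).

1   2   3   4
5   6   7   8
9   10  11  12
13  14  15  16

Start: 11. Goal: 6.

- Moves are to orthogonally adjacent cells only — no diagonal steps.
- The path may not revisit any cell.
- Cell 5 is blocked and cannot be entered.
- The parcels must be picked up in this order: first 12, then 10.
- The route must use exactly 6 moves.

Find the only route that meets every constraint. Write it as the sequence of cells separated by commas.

11, 12, 16, 15, 14, 10, 6

The waypoints must appear in the order 12, 10, with no cell reused.
Route from 11: right to 12, down to 16, 2× left (reaching 14), 2× up (reaching 6) — 6 moves in all.
Check: order respected (12 at step 1, 10 at step 5); 6 moves as required.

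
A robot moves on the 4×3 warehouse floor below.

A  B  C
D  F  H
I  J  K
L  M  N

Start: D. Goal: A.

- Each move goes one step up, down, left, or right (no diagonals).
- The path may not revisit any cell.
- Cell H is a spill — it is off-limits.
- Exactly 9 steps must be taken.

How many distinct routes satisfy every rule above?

Need simple routes of exactly 9 moves from D to A (Manhattan distance 1, so 4 moves are spent on a detour and 4 undoing it).
Enumerating: D I L M N K J F B A.
That gives 1 route.

1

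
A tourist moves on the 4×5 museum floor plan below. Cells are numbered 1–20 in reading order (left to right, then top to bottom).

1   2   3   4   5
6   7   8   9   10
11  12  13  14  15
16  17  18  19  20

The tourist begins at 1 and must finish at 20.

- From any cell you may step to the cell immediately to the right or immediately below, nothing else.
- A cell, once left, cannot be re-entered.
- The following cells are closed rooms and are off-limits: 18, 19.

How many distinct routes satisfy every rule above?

15

A right/down-only route from 1 to 20 makes exactly 3 down-moves and 4 right-moves in some order.
With no other constraints that would be C(7,3) = 35 routes.
Subtract routes through each blocked cell (inclusion–exclusion for overlaps): − through 18: 10 − through 19: 20 + through 18&19: 10 → 15.
That gives 15 routes.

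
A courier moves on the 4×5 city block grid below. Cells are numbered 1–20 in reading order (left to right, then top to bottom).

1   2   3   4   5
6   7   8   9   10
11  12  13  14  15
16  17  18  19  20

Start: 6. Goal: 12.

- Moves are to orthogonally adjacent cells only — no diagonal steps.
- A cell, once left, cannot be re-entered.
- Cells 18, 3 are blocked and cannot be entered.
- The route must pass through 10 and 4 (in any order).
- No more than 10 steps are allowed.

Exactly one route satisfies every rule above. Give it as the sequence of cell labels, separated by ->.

The budget equals the shortest possible length, so every move has to be on a shortest route through the required cells.
Route from 6: 3× right (reaching 9), up to 4, right to 5, 2× down (reaching 15), 3× left (reaching 12) — 10 moves in all.
Check: all required cells visited; 10 ≤ 10 moves.

6 -> 7 -> 8 -> 9 -> 4 -> 5 -> 10 -> 15 -> 14 -> 13 -> 12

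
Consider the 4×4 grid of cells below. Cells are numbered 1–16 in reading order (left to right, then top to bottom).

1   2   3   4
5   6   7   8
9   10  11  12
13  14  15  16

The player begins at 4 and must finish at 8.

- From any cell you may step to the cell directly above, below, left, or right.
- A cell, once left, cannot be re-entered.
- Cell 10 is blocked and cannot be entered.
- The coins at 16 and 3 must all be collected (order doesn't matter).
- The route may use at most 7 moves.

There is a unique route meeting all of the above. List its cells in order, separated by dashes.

4 - 3 - 7 - 11 - 15 - 16 - 12 - 8

Any route must reach 16 and 3 and still end at 8 within 7 moves, so the order of the required stops is forced.
Route from 4: left to 3, 3× down (reaching 15), right to 16, 2× up (reaching 8) — 7 moves in all.
Check: all required cells visited; 7 ≤ 7 moves.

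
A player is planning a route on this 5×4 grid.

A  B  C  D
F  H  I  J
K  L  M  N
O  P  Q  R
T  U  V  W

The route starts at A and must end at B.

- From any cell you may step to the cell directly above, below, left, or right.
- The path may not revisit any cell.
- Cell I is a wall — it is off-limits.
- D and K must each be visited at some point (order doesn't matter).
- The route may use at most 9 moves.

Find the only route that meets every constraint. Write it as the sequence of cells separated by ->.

The budget equals the shortest possible length, so every move has to be on a shortest route through the required cells.
Route from A: down 2 to K, right 3 to N, up 2 to D, left 2 to B — 9 moves in all.
Check: all required cells visited; 9 ≤ 9 moves.

A -> F -> K -> L -> M -> N -> J -> D -> C -> B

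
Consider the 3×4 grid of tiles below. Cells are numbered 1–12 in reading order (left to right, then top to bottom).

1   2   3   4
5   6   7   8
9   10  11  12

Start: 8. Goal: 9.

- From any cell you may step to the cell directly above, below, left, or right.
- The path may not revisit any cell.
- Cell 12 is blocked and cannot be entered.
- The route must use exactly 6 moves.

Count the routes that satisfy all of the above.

11

Need simple routes of exactly 6 moves from 8 to 9 (Manhattan distance 4, so 1 moves are spent on a detour and 1 undoing it).
Branch systematically from the start, pruning whenever the remaining move budget drops below the Manhattan distance to 9 or differs from it in parity. Grouping the completions by first move — via 4: 6; via 7: 5 — and summing: 6 + 5 = 11.
That gives 11 routes.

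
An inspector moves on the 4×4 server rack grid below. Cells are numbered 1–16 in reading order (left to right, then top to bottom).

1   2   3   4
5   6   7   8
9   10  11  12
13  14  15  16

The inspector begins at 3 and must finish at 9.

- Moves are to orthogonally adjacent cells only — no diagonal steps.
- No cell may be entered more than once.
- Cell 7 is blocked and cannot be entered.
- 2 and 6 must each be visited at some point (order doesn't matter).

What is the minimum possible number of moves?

Any route passes through 2 and 6 in some order between 3 and 9. Summing Manhattan distances along each leg and taking the cheapest ordering (3 → 2 → 6 → 9) gives a lower bound of 1 + 1 + 2 = 4 moves.
A route of 4 moves achieves this: 3 → 2 → 6 → 10 → 9.
Since 4 matches the lower bound, it is optimal.

4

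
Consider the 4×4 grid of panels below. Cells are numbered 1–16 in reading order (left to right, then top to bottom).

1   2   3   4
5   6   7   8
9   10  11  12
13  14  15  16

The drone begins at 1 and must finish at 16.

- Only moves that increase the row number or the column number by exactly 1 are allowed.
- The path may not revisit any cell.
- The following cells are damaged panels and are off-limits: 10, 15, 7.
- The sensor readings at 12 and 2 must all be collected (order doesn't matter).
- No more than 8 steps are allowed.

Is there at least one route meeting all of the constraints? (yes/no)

yes

One route that works: 1 → 2 → 3 → 4 → 8 → 12 → 16.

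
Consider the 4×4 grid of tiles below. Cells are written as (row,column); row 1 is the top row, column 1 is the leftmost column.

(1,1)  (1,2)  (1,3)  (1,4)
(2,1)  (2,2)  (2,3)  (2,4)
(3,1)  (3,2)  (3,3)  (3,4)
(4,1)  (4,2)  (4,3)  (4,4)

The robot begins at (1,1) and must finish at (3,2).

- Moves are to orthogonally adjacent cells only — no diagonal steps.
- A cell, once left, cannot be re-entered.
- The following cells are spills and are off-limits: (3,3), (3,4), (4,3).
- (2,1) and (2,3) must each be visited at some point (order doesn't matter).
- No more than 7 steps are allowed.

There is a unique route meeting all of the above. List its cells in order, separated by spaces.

(1,1) (1,2) (1,3) (2,3) (2,2) (2,1) (3,1) (3,2)

The budget equals the shortest possible length, so every move has to be on a shortest route through the required cells.
Route from (1,1): 2× right (reaching (1,3)), down to (2,3), 2× left (reaching (2,1)), down to (3,1), right to (3,2) — 7 moves in all.
Check: all required cells visited; 7 ≤ 7 moves.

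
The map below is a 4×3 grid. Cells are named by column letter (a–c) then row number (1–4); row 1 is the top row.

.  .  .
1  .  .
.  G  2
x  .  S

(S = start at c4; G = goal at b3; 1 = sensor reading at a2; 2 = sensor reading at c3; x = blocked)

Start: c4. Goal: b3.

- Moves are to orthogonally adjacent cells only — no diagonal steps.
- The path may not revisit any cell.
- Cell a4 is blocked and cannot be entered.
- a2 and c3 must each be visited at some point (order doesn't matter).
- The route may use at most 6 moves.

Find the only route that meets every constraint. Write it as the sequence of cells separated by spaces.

The 6-move cap with required stops at a2, c3 leaves no slack for detours.
Route from c4: up 2 to c2, left 2 to a2, down 1 to a3, right 1 to b3 — 6 moves in all.
Check: all required cells visited; 6 ≤ 6 moves.

c4 c3 c2 b2 a2 a3 b3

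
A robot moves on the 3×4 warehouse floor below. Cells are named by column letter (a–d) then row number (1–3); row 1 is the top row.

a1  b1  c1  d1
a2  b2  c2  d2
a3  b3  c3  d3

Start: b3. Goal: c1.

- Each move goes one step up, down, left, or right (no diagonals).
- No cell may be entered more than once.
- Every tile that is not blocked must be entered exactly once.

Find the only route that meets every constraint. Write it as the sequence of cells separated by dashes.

Need to visit all 12 open cells exactly once, starting at b3 and ending at c1.
Cell d1 has only two open neighbours (d2 and c1), so the path must pass straight through it: one of those is the cell it's entered from and the other is where it exits.
Route from b3: left to a3, 2× up (reaching a1), right to b1, down to b2, right to c2, down to c3, right to d3, 2× up (reaching d1), left to c1 — 11 moves in all.
Check: all 12 open cells covered.

b3 - a3 - a2 - a1 - b1 - b2 - c2 - c3 - d3 - d2 - d1 - c1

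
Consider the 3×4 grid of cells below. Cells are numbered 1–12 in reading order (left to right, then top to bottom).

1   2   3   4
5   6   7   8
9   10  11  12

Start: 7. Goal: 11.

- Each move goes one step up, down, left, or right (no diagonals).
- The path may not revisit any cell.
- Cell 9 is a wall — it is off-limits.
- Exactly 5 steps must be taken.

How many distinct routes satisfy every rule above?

Need simple routes of exactly 5 moves from 7 to 11 (Manhattan distance 1, so 2 moves are spent on a detour and 2 undoing it).
Enumerating: 7 3 2 6 10 11 | 7 3 4 8 12 11.
That gives 2 routes.

2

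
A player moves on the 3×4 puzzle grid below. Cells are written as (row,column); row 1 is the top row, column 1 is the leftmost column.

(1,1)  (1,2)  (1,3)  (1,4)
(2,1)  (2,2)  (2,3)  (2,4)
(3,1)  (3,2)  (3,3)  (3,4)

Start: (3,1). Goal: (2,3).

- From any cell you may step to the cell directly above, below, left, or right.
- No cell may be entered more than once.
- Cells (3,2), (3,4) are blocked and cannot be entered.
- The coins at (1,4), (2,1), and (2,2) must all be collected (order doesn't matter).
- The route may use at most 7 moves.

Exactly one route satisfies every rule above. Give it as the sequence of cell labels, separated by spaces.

The budget equals the shortest possible length, so every move has to be on a shortest route through the required cells.
Route from (3,1): up 1 to (2,1), right 1 to (2,2), up 1 to (1,2), right 2 to (1,4), down 1 to (2,4), left 1 to (2,3) — 7 moves in all.
Check: all required cells visited; 7 ≤ 7 moves.

(3,1) (2,1) (2,2) (1,2) (1,3) (1,4) (2,4) (2,3)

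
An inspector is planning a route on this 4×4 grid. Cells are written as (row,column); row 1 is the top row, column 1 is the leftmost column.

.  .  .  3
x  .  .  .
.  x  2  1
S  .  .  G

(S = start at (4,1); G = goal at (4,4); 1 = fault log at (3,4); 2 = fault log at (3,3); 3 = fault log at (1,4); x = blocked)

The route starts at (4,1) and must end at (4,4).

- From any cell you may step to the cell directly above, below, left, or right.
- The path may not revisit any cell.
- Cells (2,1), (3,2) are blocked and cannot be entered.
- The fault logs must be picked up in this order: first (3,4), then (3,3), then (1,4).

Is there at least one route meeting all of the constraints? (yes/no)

no

Ignoring the required order, 2 revisit-free routes from (4,1) to (4,4) pass through all of (3,4), (3,3), and (1,4); the waypoint orders that occur are (3,3) → (1,4) → (3,4) (2) — never (3,4) → (3,3) → (1,4).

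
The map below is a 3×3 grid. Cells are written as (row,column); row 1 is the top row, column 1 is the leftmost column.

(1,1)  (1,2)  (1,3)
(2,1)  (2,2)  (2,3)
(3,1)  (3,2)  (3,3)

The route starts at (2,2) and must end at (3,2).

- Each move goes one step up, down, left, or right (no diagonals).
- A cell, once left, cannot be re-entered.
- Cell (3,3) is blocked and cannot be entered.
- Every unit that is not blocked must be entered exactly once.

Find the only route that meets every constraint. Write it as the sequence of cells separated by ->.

(2,2) -> (2,3) -> (1,3) -> (1,2) -> (1,1) -> (2,1) -> (3,1) -> (3,2)

Need to visit all 8 open cells exactly once, starting at (2,2) and ending at (3,2).
Route from (2,2): right 1 to (2,3), up 1 to (1,3), left 2 to (1,1), down 2 to (3,1), right 1 to (3,2) — 7 moves in all.
Check: all 8 open cells covered.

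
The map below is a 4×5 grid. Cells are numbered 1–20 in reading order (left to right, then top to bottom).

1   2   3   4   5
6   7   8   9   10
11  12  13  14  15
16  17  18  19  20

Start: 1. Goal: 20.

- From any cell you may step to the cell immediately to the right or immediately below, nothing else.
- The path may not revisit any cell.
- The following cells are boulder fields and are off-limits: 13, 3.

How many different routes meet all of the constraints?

A right/down-only route from 1 to 20 makes exactly 3 down-moves and 4 right-moves in some order.
With no other constraints that would be C(7,3) = 35 routes.
Subtract routes through each blocked cell (inclusion–exclusion for overlaps): − through 3: 10 − through 13: 18 + through 3&13: 3 → 10.
That gives 10 routes.

10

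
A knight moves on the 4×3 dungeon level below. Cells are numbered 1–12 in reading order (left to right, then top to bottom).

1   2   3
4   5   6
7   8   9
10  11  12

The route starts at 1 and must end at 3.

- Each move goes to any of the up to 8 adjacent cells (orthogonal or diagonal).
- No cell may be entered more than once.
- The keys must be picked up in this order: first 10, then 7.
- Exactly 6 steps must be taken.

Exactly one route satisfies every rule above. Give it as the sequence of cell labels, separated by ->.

The waypoints must appear in the order 10, 7, with no cell reused.
Route from 1: down to 4, down-right to 8, down-left to 10, up to 7, 2× up-right (reaching 3) — 6 moves in all.
Check: order respected (10 at step 3, 7 at step 4); 6 moves as required.

1 -> 4 -> 8 -> 10 -> 7 -> 5 -> 3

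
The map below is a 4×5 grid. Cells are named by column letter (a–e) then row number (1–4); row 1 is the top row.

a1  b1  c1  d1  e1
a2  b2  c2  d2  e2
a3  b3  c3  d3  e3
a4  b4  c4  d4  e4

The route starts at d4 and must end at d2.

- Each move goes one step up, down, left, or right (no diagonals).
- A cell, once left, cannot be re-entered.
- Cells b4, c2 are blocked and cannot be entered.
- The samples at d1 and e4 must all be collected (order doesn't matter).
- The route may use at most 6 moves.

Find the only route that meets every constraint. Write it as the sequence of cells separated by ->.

The budget equals the shortest possible length, so every move has to be on a shortest route through the required cells.
Route from d4: right to e4, 3× up (reaching e1), left to d1, down to d2 — 6 moves in all.
Check: all required cells visited; 6 ≤ 6 moves.

d4 -> e4 -> e3 -> e2 -> e1 -> d1 -> d2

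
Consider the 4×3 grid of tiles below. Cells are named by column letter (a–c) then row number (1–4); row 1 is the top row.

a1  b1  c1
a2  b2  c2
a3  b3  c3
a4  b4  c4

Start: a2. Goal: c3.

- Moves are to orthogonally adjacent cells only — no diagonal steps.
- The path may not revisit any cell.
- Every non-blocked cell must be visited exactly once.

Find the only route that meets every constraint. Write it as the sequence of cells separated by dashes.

Need to visit all 12 open cells exactly once, starting at a2 and ending at c3.
Route from a2: up to a1, 2× right (reaching c1), down to c2, left to b2, down to b3, left to a3, down to a4, 2× right (reaching c4), up to c3 — 11 moves in all.
Check: all 12 open cells covered.

a2 - a1 - b1 - c1 - c2 - b2 - b3 - a3 - a4 - b4 - c4 - c3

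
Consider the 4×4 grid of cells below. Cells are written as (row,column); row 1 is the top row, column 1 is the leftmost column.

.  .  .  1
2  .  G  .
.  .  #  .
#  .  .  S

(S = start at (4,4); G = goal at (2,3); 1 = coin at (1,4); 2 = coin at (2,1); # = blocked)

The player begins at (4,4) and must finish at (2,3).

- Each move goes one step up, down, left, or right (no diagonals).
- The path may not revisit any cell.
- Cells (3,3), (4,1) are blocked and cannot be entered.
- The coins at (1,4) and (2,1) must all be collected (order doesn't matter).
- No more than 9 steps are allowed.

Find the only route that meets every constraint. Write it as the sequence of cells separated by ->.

The 9-move cap with required stops at (1,4), (2,1) leaves no slack for detours.
Route from (4,4): up 3 to (1,4), left 3 to (1,1), down 1 to (2,1), right 2 to (2,3) — 9 moves in all.
Check: all required cells visited; 9 ≤ 9 moves.

(4,4) -> (3,4) -> (2,4) -> (1,4) -> (1,3) -> (1,2) -> (1,1) -> (2,1) -> (2,2) -> (2,3)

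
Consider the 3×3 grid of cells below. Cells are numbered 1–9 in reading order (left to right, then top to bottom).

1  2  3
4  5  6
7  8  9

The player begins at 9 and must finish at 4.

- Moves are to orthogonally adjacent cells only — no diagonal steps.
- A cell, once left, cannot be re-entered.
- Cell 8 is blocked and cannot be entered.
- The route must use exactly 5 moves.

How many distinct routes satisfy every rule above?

3

Need simple routes of exactly 5 moves from 9 to 4 (Manhattan distance 3, so 1 moves are spent on a detour and 1 undoing it).
Enumerating: 9 6 3 2 5 4 | 9 6 3 2 1 4 | 9 6 5 2 1 4.
That gives 3 routes.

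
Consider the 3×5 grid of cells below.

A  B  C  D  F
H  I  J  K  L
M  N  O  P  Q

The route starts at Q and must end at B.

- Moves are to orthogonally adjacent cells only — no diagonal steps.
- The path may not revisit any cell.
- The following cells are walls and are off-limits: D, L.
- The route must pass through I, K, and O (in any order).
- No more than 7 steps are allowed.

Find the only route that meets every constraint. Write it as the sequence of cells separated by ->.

Q -> P -> K -> J -> O -> N -> I -> B

Any route must reach I, K, and O and still end at B within 7 moves, so the order of the required stops is forced.
Route from Q: left 1 to P, up 1 to K, left 1 to J, down 1 to O, left 1 to N, up 2 to B — 7 moves in all.
Check: all required cells visited; 7 ≤ 7 moves.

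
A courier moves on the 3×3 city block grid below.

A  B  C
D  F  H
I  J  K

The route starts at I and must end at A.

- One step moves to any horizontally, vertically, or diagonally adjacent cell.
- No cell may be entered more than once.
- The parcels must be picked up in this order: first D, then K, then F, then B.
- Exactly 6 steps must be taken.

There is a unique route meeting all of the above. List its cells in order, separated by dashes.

I - D - J - K - F - B - A

The waypoints must appear in the order D, K, F, B, with no cell reused.
Route from I: up 1 to D, down-right 1 to J, right 1 to K, up-left 1 to F, up 1 to B, left 1 to A — 6 moves in all.
Check: order respected (D at step 1, K at step 3, F at step 4, B at step 5); 6 moves as required.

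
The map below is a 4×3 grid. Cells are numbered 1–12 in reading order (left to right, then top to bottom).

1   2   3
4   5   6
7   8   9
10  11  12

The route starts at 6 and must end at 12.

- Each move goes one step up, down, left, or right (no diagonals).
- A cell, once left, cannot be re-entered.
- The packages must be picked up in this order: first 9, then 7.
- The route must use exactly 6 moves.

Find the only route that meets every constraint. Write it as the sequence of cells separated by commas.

6, 9, 8, 7, 10, 11, 12

The waypoints must appear in the order 9, 7, with no cell reused.
Route from 6: down 1 to 9, left 2 to 7, down 1 to 10, right 2 to 12 — 6 moves in all.
Check: order respected (9 at step 1, 7 at step 3); 6 moves as required.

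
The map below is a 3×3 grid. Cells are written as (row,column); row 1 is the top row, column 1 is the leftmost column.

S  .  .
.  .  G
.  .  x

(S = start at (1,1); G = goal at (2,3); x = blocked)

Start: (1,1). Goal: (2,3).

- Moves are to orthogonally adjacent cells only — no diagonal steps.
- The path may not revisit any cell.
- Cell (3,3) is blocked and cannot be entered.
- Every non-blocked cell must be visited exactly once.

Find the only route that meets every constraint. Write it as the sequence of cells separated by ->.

(1,1) -> (2,1) -> (3,1) -> (3,2) -> (2,2) -> (1,2) -> (1,3) -> (2,3)

Need to visit all 8 open cells exactly once, starting at (1,1) and ending at (2,3).
Route from (1,1): 2× down (reaching (3,1)), right to (3,2), 2× up (reaching (1,2)), right to (1,3), down to (2,3) — 7 moves in all.
Check: all 8 open cells covered.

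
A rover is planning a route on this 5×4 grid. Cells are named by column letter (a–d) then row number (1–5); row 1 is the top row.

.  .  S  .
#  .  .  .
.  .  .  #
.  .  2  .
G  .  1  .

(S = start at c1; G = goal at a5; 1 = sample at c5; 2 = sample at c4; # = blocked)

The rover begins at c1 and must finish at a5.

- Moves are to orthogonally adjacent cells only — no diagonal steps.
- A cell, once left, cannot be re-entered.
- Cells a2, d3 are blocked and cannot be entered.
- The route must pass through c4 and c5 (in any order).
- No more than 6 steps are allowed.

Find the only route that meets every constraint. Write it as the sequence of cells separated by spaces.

Any route must reach c4 and c5 and still end at a5 within 6 moves, so the order of the required stops is forced.
Route from c1: down 4 to c5, left 2 to a5 — 6 moves in all.
Check: all required cells visited; 6 ≤ 6 moves.

c1 c2 c3 c4 c5 b5 a5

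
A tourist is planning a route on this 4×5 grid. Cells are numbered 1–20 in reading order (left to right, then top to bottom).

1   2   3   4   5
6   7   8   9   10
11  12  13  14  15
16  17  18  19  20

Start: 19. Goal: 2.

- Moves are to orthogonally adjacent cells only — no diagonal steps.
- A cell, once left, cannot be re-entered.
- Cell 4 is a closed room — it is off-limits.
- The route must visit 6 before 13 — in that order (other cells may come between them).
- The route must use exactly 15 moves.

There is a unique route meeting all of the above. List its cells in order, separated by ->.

The waypoints must appear in the order 6, 13, with no cell reused.
Route from 19: 3× left (reaching 16), 2× up (reaching 6), right to 7, down to 12, 3× right (reaching 15), up to 10, 2× left (reaching 8), up to 3, left to 2 — 15 moves in all.
Check: order respected (6 at step 5, 13 at step 8); 15 moves as required.

19 -> 18 -> 17 -> 16 -> 11 -> 6 -> 7 -> 12 -> 13 -> 14 -> 15 -> 10 -> 9 -> 8 -> 3 -> 2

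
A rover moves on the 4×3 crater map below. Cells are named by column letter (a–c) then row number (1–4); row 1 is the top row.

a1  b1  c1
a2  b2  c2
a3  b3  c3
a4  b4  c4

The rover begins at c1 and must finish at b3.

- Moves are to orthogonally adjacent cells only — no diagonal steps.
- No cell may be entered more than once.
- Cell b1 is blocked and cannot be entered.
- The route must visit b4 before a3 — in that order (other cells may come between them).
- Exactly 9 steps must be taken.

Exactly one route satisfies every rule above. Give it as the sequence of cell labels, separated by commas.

c1, c2, c3, c4, b4, a4, a3, a2, b2, b3

The waypoints must appear in the order b4, a3, with no cell reused.
Route from c1: down 3 to c4, left 2 to a4, up 2 to a2, right 1 to b2, down 1 to b3 — 9 moves in all.
Check: order respected (b4 at step 4, a3 at step 6); 9 moves as required.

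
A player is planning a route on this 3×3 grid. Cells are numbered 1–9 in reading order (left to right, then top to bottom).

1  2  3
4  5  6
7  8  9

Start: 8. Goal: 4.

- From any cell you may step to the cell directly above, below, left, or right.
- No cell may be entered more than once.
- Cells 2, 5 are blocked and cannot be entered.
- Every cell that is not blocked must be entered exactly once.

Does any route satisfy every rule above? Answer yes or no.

Cell 1 has only one open neighbour but is neither the start nor the goal, so a Hamiltonian route would have to both enter and leave it through the same neighbour — impossible without revisiting.

no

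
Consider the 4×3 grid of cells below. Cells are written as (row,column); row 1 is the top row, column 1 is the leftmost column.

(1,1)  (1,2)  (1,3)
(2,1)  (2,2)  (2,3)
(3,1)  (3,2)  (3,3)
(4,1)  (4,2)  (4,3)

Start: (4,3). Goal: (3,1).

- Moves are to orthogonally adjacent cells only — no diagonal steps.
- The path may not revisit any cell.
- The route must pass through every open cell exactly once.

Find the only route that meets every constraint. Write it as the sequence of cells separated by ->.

Need to visit all 12 open cells exactly once, starting at (4,3) and ending at (3,1).
Cell (1,3) has only two open neighbours ((2,3) and (1,2)), so the path must pass straight through it: one of those is the cell it's entered from and the other is where it exits.
Route from (4,3): 3× up (reaching (1,3)), 2× left (reaching (1,1)), down to (2,1), right to (2,2), 2× down (reaching (4,2)), left to (4,1), up to (3,1) — 11 moves in all.
Check: all 12 open cells covered.

(4,3) -> (3,3) -> (2,3) -> (1,3) -> (1,2) -> (1,1) -> (2,1) -> (2,2) -> (3,2) -> (4,2) -> (4,1) -> (3,1)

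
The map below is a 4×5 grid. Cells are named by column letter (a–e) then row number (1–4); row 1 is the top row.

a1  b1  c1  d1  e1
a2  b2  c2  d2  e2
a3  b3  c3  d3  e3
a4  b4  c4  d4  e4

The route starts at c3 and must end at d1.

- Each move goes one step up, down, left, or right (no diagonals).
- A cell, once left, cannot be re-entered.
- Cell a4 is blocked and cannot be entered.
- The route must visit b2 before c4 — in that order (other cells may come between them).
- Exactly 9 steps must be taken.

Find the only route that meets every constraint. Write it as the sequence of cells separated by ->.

The waypoints must appear in the order b2, c4, with no cell reused.
Route from c3: up to c2, left to b2, 2× down (reaching b4), 2× right (reaching d4), 3× up (reaching d1) — 9 moves in all.
Check: order respected (b2 at step 2, c4 at step 5); 9 moves as required.

c3 -> c2 -> b2 -> b3 -> b4 -> c4 -> d4 -> d3 -> d2 -> d1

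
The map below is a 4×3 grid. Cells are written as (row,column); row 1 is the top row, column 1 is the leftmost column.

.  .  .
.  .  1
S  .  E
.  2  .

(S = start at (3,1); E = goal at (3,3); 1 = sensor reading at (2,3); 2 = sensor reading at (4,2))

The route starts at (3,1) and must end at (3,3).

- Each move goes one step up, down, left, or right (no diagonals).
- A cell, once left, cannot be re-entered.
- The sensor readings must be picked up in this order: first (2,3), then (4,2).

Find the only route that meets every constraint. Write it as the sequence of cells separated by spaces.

The waypoints must appear in the order (2,3), (4,2), with no cell reused.
Route from (3,1): up 2 to (1,1), right 2 to (1,3), down 1 to (2,3), left 1 to (2,2), down 2 to (4,2), right 1 to (4,3), up 1 to (3,3) — 10 moves in all.
Check: order respected (1 at step 5, 2 at step 8).

(3,1) (2,1) (1,1) (1,2) (1,3) (2,3) (2,2) (3,2) (4,2) (4,3) (3,3)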